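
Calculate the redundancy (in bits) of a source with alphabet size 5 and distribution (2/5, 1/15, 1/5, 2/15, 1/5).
0.2163 bits

Redundancy measures how far a source is from maximum entropy:
R = H_max - H(X)

Maximum entropy for 5 symbols: H_max = log_2(5) = 2.3219 bits
Actual entropy: H(X) = 2.1056 bits
Redundancy: R = 2.3219 - 2.1056 = 0.2163 bits

This redundancy represents potential for compression: the source could be compressed by 0.2163 bits per symbol.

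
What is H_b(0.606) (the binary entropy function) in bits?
0.9673 bits

The binary entropy function is:
H(p) = -p log(p) - (1-p) log(1-p)

H(0.606) = -0.606 × log_2(0.606) - 0.394 × log_2(0.394)
H(0.606) = 0.9673 bits

Note: Binary entropy is maximized at p=0.5 (H=1 bit) and minimized at p=0 or p=1 (H=0).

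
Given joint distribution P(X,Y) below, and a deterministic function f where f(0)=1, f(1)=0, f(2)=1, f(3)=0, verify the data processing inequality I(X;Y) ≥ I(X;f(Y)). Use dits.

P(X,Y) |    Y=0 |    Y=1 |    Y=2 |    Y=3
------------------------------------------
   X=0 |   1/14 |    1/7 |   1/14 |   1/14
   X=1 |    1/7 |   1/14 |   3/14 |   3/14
I(X;Y) = 0.0250, I(X;f(Y)) = 0.0049, inequality holds: 0.0250 ≥ 0.0049

Data Processing Inequality: For any Markov chain X → Y → Z, we have I(X;Y) ≥ I(X;Z).

Here Z = f(Y) is a deterministic function of Y, forming X → Y → Z.

Original I(X;Y) = 0.0250 dits

After applying f:
P(X,Z) where Z=f(Y):
- P(X,Z=0) = P(X,Y=1) + P(X,Y=3)
- P(X,Z=1) = P(X,Y=0) + P(X,Y=2)

I(X;Z) = I(X;f(Y)) = 0.0049 dits

Verification: 0.0250 ≥ 0.0049 ✓

Information cannot be created by processing; the function f can only lose information about X.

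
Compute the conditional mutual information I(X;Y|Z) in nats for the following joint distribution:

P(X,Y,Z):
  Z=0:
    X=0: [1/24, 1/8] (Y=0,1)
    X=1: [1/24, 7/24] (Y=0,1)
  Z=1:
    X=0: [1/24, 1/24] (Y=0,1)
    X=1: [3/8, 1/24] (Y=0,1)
0.0380 nats

Conditional mutual information: I(X;Y|Z) = H(X|Z) + H(Y|Z) - H(X,Y|Z)

H(Z) = 0.6931
H(X,Z) = 1.2367 → H(X|Z) = 0.5435
H(Y,Z) = 1.1437 → H(Y|Z) = 0.4506
H(X,Y,Z) = 1.6492 → H(X,Y|Z) = 0.9561

I(X;Y|Z) = 0.5435 + 0.4506 - 0.9561 = 0.0380 nats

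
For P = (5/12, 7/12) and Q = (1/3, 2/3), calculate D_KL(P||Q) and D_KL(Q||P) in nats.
D_KL(P||Q) = 0.0151, D_KL(Q||P) = 0.0146

KL divergence is not symmetric: D_KL(P||Q) ≠ D_KL(Q||P) in general.

D_KL(P||Q) = 0.0151 nats
D_KL(Q||P) = 0.0146 nats

No, they are not equal!

This asymmetry is why KL divergence is not a true distance metric.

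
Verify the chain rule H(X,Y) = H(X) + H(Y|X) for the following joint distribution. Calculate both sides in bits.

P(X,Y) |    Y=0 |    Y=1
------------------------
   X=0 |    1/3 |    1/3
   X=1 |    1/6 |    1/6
H(X,Y) = 1.9183, H(X) = 0.9183, H(Y|X) = 1.0000 (all in bits)

Chain rule: H(X,Y) = H(X) + H(Y|X)

Left side — joint entropy directly:
H(X,Y) = -Σ p(x,y) log p(x,y) = 1.9183 bits

Right side — compute H(Y|X) from the conditional distributions:
P(X) = (2/3, 1/3), so H(X) = 0.9183 bits
H(Y|X) = Σ_x P(X=x) · H(Y|X=x):
  P(Y|X=0) = (1/2, 1/2), H(Y|X=0) = 1.0000, weight P(X=0) = 2/3
  P(Y|X=1) = (1/2, 1/2), H(Y|X=1) = 1.0000, weight P(X=1) = 1/3
H(Y|X) = 1.0000 bits

H(X) + H(Y|X) = 0.9183 + 1.0000 = 1.9183 bits

Both sides equal 1.9183 bits. ✓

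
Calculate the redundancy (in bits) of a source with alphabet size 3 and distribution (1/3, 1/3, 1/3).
0.0000 bits

Redundancy measures how far a source is from maximum entropy:
R = H_max - H(X)

Maximum entropy for 3 symbols: H_max = log_2(3) = 1.5850 bits
Actual entropy: H(X) = 1.5850 bits
Redundancy: R = 1.5850 - 1.5850 = 0.0000 bits

This redundancy represents potential for compression: the source could be compressed by 0.0000 bits per symbol.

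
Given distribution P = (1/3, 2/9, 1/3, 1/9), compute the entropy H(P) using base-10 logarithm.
0.5693 dits

Shannon entropy is H(X) = -Σ p(x) log p(x).

For P = (1/3, 2/9, 1/3, 1/9):
H = -1/3 × log_10(1/3) -2/9 × log_10(2/9) -1/3 × log_10(1/3) -1/9 × log_10(1/9)
H = 0.5693 dits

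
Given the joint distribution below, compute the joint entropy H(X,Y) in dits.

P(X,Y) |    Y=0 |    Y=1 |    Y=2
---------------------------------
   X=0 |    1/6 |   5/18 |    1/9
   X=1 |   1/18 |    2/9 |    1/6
0.7348 dits

Joint entropy is H(X,Y) = -Σ_{x,y} p(x,y) log p(x,y).

Summing over all non-zero entries:
H(X,Y) = -[1/6·log_10(1/6) + 5/18·log_10(5/18) + 1/9·log_10(1/9) + 1/18·log_10(1/18) + 2/9·log_10(2/9) + 1/6·log_10(1/6)]
H(X,Y) = 0.7348 dits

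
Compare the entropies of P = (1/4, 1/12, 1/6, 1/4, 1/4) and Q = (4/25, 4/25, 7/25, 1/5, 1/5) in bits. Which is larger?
Q

Computing entropies in bits:
H(P) = 2.2296
H(Q) = 2.2890

Distribution Q has higher entropy.

Intuition: The distribution closer to uniform (more spread out) has higher entropy.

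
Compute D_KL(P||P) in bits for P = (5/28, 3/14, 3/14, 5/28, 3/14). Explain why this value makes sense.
0.0000 bits

KL divergence satisfies the Gibbs inequality: D_KL(P||Q) ≥ 0 for all distributions P, Q.

D_KL(P||Q) = Σ p(x) log(p(x)/q(x))
Each term is p(x) × log_2(p(x)/p(x)) = p(x) × log_2(1) = 0, so the sum is 0.
D_KL(P||Q) = 0.0000 bits

When P = Q, the KL divergence is exactly 0, as there is no 'divergence' between identical distributions.

This non-negativity is a fundamental property: relative entropy cannot be negative because it measures how different Q is from P.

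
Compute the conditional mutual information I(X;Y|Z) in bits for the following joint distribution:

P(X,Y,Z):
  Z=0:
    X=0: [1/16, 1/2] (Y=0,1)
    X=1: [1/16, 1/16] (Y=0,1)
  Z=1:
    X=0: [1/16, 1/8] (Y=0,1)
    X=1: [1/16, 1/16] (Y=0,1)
0.0684 bits

Conditional mutual information: I(X;Y|Z) = H(X|Z) + H(Y|Z) - H(X,Y|Z)

H(Z) = 0.8960
H(X,Z) = 1.6697 → H(X|Z) = 0.7737
H(Y,Z) = 1.6697 → H(Y|Z) = 0.7737
H(X,Y,Z) = 2.3750 → H(X,Y|Z) = 1.4790

I(X;Y|Z) = 0.7737 + 0.7737 - 1.4790 = 0.0684 bits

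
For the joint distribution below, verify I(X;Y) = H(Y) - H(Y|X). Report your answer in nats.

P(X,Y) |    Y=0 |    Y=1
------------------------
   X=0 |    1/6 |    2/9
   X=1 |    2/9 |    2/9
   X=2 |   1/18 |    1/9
I(X;Y) = 0.0072 nats

Mutual information has multiple equivalent forms:
- I(X;Y) = H(X) - H(X|Y)
- I(X;Y) = H(Y) - H(Y|X)
- I(X;Y) = H(X) + H(Y) - H(X,Y)

Computing all quantities:
H(X) = 1.0263, H(Y) = 0.6870, H(X,Y) = 1.7061
H(X|Y) = 1.0191, H(Y|X) = 0.6797

Verification:
H(X) - H(X|Y) = 1.0263 - 1.0191 = 0.0072
H(Y) - H(Y|X) = 0.6870 - 0.6797 = 0.0072
H(X) + H(Y) - H(X,Y) = 1.0263 + 0.6870 - 1.7061 = 0.0072

All forms give I(X;Y) = 0.0072 nats. ✓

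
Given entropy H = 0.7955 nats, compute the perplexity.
2.2155

Perplexity is e^H (or exp(H) for natural log).

H = 0.7955 nats
Perplexity = e^0.7955 = 2.2155

Interpretation: The model's uncertainty is equivalent to choosing uniformly among 2.2 options.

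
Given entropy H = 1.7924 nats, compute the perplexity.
6.0038

Perplexity is e^H (or exp(H) for natural log).

H = 1.7924 nats
Perplexity = e^1.7924 = 6.0038

Interpretation: The model's uncertainty is equivalent to choosing uniformly among 6.0 options.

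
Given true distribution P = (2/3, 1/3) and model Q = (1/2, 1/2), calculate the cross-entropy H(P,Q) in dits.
0.3010 dits

Cross-entropy: H(P,Q) = -Σ p(x) log q(x)

Alternatively: H(P,Q) = H(P) + D_KL(P||Q)
H(P) = 0.2764 dits
D_KL(P||Q) = 0.0246 dits

H(P,Q) = 0.2764 + 0.0246 = 0.3010 dits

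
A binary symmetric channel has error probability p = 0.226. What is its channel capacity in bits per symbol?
0.2290 bits

For a binary symmetric channel (BSC) with error probability p:
Capacity C = 1 - H(p) bits per symbol

where H(p) = -p log₂(p) - (1-p) log₂(1-p) is the binary entropy function.

H(0.226) = 0.7710 bits
C = 1 - 0.7710 = 0.2290 bits per symbol

This means we can reliably transmit up to 0.2290 bits of information per channel use.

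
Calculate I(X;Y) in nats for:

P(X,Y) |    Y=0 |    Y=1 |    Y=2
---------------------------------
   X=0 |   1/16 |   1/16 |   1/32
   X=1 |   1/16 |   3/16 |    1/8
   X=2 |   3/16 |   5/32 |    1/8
0.0334 nats

Mutual information: I(X;Y) = H(X) + H(Y) - H(X,Y)

Marginals:
P(X) = (5/32, 3/8, 15/32), H(X) = 1.0130 nats
P(Y) = (5/16, 13/32, 9/32), H(Y) = 1.0862 nats

Joint entropy: H(X,Y) = 2.0658 nats

I(X;Y) = 1.0130 + 1.0862 - 2.0658 = 0.0334 nats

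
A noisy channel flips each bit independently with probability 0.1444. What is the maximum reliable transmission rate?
0.4044 bits

For a binary symmetric channel (BSC) with error probability p:
Capacity C = 1 - H(p) bits per symbol

where H(p) = -p log₂(p) - (1-p) log₂(1-p) is the binary entropy function.

H(0.1444) = 0.5956 bits
C = 1 - 0.5956 = 0.4044 bits per symbol

This means we can reliably transmit up to 0.4044 bits of information per channel use.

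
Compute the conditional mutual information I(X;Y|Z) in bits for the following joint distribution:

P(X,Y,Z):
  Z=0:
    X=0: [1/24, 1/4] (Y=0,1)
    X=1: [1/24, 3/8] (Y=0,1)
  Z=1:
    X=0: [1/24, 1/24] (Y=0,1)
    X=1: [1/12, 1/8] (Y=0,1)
0.0039 bits

Conditional mutual information: I(X;Y|Z) = H(X|Z) + H(Y|Z) - H(X,Y|Z)

H(Z) = 0.8709
H(X,Z) = 1.8149 → H(X|Z) = 0.9441
H(Y,Z) = 1.5284 → H(Y|Z) = 0.6575
H(X,Y,Z) = 2.4685 → H(X,Y|Z) = 1.5977

I(X;Y|Z) = 0.9441 + 0.6575 - 1.5977 = 0.0039 bits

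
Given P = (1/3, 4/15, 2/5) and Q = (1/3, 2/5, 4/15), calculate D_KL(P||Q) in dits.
0.0235 dits

KL divergence: D_KL(P||Q) = Σ p(x) log(p(x)/q(x))

Computing term by term:
  x=0: 1/3 × log_10[(1/3)/(1/3)] = 1/3 × 0.0000 = 0.0000
  x=1: 4/15 × log_10[(4/15)/(2/5)] = 4/15 × -0.1761 = -0.0470
  x=2: 2/5 × log_10[(2/5)/(4/15)] = 2/5 × 0.1761 = 0.0704

D_KL(P||Q) = 0.0235 dits

Note: KL divergence is always non-negative and equals 0 iff P = Q.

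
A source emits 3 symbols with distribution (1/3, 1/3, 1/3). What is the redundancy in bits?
0.0000 bits

Redundancy measures how far a source is from maximum entropy:
R = H_max - H(X)

Maximum entropy for 3 symbols: H_max = log_2(3) = 1.5850 bits
Actual entropy: H(X) = 1.5850 bits
Redundancy: R = 1.5850 - 1.5850 = 0.0000 bits

This redundancy represents potential for compression: the source could be compressed by 0.0000 bits per symbol.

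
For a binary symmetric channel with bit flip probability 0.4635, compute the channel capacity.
0.0038 bits

For a binary symmetric channel (BSC) with error probability p:
Capacity C = 1 - H(p) bits per symbol

where H(p) = -p log₂(p) - (1-p) log₂(1-p) is the binary entropy function.

H(0.4635) = 0.9962 bits
C = 1 - 0.9962 = 0.0038 bits per symbol

This means we can reliably transmit up to 0.0038 bits of information per channel use.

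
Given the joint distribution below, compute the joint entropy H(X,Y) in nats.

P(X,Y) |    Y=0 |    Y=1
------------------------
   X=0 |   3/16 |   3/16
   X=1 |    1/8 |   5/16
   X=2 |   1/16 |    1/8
1.6844 nats

Joint entropy is H(X,Y) = -Σ_{x,y} p(x,y) log p(x,y).

Summing over all non-zero entries:
H(X,Y) = -[3/16·log_e(3/16) + 3/16·log_e(3/16) + 1/8·log_e(1/8) + 5/16·log_e(5/16) + 1/16·log_e(1/16) + 1/8·log_e(1/8)]
H(X,Y) = 1.6844 nats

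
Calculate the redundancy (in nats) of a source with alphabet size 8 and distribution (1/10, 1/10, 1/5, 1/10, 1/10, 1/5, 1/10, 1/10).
0.0541 nats

Redundancy measures how far a source is from maximum entropy:
R = H_max - H(X)

Maximum entropy for 8 symbols: H_max = log_e(8) = 2.0794 nats
Actual entropy: H(X) = 2.0253 nats
Redundancy: R = 2.0794 - 2.0253 = 0.0541 nats

This redundancy represents potential for compression: the source could be compressed by 0.0541 nats per symbol.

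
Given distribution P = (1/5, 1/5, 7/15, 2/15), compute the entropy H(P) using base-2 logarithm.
1.8295 bits

Shannon entropy is H(X) = -Σ p(x) log p(x).

For P = (1/5, 1/5, 7/15, 2/15):
H = -1/5 × log_2(1/5) -1/5 × log_2(1/5) -7/15 × log_2(7/15) -2/15 × log_2(2/15)
H = 1.8295 bits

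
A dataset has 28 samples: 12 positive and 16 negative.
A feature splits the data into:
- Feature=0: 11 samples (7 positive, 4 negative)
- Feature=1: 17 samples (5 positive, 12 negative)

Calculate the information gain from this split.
0.0831 bits

Information Gain = H(Y) - H(Y|Feature)

Before split:
P(positive) = 12/28 = 0.4286
H(Y) = 0.9852 bits

After split:
Feature=0: H = 0.9457 bits (weight = 11/28)
Feature=1: H = 0.8740 bits (weight = 17/28)
H(Y|Feature) = (11/28)×0.9457 + (17/28)×0.8740 = 0.9021 bits

Information Gain = 0.9852 - 0.9021 = 0.0831 bits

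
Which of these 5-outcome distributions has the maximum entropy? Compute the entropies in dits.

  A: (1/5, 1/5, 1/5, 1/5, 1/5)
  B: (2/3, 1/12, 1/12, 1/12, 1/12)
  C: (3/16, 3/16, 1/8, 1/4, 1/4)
A

For a discrete distribution over n outcomes, entropy is maximized by the uniform distribution.

Computing entropies:
H(A) = 0.6990 dits
H(B) = 0.4771 dits
H(C) = 0.6865 dits

The uniform distribution (where all probabilities equal 1/5) achieves the maximum entropy of log_10(5) = 0.6990 dits.

Distribution A has the highest entropy.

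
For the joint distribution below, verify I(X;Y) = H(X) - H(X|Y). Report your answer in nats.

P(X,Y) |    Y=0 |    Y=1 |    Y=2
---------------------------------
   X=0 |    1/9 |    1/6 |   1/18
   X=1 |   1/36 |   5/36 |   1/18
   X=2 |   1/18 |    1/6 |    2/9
I(X;Y) = 0.0687 nats

Mutual information has multiple equivalent forms:
- I(X;Y) = H(X) - H(X|Y)
- I(X;Y) = H(Y) - H(Y|X)
- I(X;Y) = H(X) + H(Y) - H(X,Y)

Computing all quantities:
H(X) = 1.0609, H(Y) = 1.0389, H(X,Y) = 2.0311
H(X|Y) = 0.9921, H(Y|X) = 0.9702

Verification:
H(X) - H(X|Y) = 1.0609 - 0.9921 = 0.0687
H(Y) - H(Y|X) = 1.0389 - 0.9702 = 0.0687
H(X) + H(Y) - H(X,Y) = 1.0609 + 1.0389 - 2.0311 = 0.0687

All forms give I(X;Y) = 0.0687 nats. ✓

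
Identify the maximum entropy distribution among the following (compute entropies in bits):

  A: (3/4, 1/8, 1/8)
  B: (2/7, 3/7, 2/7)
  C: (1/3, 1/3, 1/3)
C

For a discrete distribution over n outcomes, entropy is maximized by the uniform distribution.

Computing entropies:
H(A) = 1.0613 bits
H(B) = 1.5567 bits
H(C) = 1.5850 bits

The uniform distribution (where all probabilities equal 1/3) achieves the maximum entropy of log_2(3) = 1.5850 bits.

Distribution C has the highest entropy.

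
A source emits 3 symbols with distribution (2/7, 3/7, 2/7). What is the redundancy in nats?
0.0196 nats

Redundancy measures how far a source is from maximum entropy:
R = H_max - H(X)

Maximum entropy for 3 symbols: H_max = log_e(3) = 1.0986 nats
Actual entropy: H(X) = 1.0790 nats
Redundancy: R = 1.0986 - 1.0790 = 0.0196 nats

This redundancy represents potential for compression: the source could be compressed by 0.0196 nats per symbol.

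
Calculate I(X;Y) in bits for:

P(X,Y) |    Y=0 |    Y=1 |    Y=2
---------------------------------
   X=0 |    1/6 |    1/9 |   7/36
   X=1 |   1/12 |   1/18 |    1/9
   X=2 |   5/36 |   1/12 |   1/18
0.0340 bits

Mutual information: I(X;Y) = H(X) + H(Y) - H(X,Y)

Marginals:
P(X) = (17/36, 1/4, 5/18), H(X) = 1.5245 bits
P(Y) = (7/18, 1/4, 13/36), H(Y) = 1.5605 bits

Joint entropy: H(X,Y) = 3.0510 bits

I(X;Y) = 1.5245 + 1.5605 - 3.0510 = 0.0340 bits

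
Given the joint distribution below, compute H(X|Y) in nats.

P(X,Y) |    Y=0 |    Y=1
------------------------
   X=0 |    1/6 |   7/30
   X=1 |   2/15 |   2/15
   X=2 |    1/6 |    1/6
1.0818 nats

Using the chain rule: H(X|Y) = H(X,Y) - H(Y)

First, compute H(X,Y) = 1.7728 nats

Marginal P(Y) = (7/15, 8/15)
H(Y) = 0.6909 nats

H(X|Y) = H(X,Y) - H(Y) = 1.7728 - 0.6909 = 1.0818 nats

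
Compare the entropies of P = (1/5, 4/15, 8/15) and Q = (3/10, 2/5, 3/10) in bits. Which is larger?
Q

Computing entropies in bits:
H(P) = 1.4566
H(Q) = 1.5710

Distribution Q has higher entropy.

Intuition: The distribution closer to uniform (more spread out) has higher entropy.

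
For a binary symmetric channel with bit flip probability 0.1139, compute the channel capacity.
0.4884 bits

For a binary symmetric channel (BSC) with error probability p:
Capacity C = 1 - H(p) bits per symbol

where H(p) = -p log₂(p) - (1-p) log₂(1-p) is the binary entropy function.

H(0.1139) = 0.5116 bits
C = 1 - 0.5116 = 0.4884 bits per symbol

This means we can reliably transmit up to 0.4884 bits of information per channel use.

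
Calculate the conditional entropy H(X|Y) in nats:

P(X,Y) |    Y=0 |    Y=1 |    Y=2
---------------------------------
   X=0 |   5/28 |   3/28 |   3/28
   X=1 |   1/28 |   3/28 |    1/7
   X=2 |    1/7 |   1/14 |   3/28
1.0350 nats

Using the chain rule: H(X|Y) = H(X,Y) - H(Y)

First, compute H(X,Y) = 2.1284 nats

Marginal P(Y) = (5/14, 2/7, 5/14)
H(Y) = 1.0934 nats

H(X|Y) = H(X,Y) - H(Y) = 2.1284 - 1.0934 = 1.0350 nats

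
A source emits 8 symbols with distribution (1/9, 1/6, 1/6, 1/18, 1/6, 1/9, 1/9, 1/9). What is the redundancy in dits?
0.0202 dits

Redundancy measures how far a source is from maximum entropy:
R = H_max - H(X)

Maximum entropy for 8 symbols: H_max = log_10(8) = 0.9031 dits
Actual entropy: H(X) = 0.8829 dits
Redundancy: R = 0.9031 - 0.8829 = 0.0202 dits

This redundancy represents potential for compression: the source could be compressed by 0.0202 dits per symbol.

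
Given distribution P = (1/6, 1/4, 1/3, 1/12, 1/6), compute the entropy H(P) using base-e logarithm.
1.5171 nats

Shannon entropy is H(X) = -Σ p(x) log p(x).

For P = (1/6, 1/4, 1/3, 1/12, 1/6):
H = -1/6 × log_e(1/6) -1/4 × log_e(1/4) -1/3 × log_e(1/3) -1/12 × log_e(1/12) -1/6 × log_e(1/6)
H = 1.5171 nats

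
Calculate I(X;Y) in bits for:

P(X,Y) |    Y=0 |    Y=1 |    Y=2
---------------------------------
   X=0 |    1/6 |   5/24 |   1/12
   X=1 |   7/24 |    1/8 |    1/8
0.0411 bits

Mutual information: I(X;Y) = H(X) + H(Y) - H(X,Y)

Marginals:
P(X) = (11/24, 13/24), H(X) = 0.9950 bits
P(Y) = (11/24, 1/3, 5/24), H(Y) = 1.5157 bits

Joint entropy: H(X,Y) = 2.4695 bits

I(X;Y) = 0.9950 + 1.5157 - 2.4695 = 0.0411 bits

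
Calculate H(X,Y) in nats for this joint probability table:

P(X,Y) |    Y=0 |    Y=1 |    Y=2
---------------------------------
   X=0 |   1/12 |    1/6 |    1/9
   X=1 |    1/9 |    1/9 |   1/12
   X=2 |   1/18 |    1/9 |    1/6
2.1485 nats

Joint entropy is H(X,Y) = -Σ_{x,y} p(x,y) log p(x,y).

Summing over all non-zero entries:
H(X,Y) = -[1/12·log_e(1/12) + 1/6·log_e(1/6) + 1/9·log_e(1/9) + 1/9·log_e(1/9) + 1/9·log_e(1/9) + 1/12·log_e(1/12) + 1/18·log_e(1/18) + 1/9·log_e(1/9) + 1/6·log_e(1/6)]
H(X,Y) = 2.1485 nats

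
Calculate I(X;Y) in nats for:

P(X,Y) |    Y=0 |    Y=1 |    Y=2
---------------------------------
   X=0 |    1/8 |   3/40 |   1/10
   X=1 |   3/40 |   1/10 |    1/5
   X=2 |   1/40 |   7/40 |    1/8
0.0730 nats

Mutual information: I(X;Y) = H(X) + H(Y) - H(X,Y)

Marginals:
P(X) = (3/10, 3/8, 13/40), H(X) = 1.0943 nats
P(Y) = (9/40, 7/20, 17/40), H(Y) = 1.0667 nats

Joint entropy: H(X,Y) = 2.0880 nats

I(X;Y) = 1.0943 + 1.0667 - 2.0880 = 0.0730 nats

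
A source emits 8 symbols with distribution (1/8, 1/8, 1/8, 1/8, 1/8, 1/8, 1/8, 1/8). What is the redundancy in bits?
0.0000 bits

Redundancy measures how far a source is from maximum entropy:
R = H_max - H(X)

Maximum entropy for 8 symbols: H_max = log_2(8) = 3.0000 bits
Actual entropy: H(X) = 3.0000 bits
Redundancy: R = 3.0000 - 3.0000 = 0.0000 bits

This redundancy represents potential for compression: the source could be compressed by 0.0000 bits per symbol.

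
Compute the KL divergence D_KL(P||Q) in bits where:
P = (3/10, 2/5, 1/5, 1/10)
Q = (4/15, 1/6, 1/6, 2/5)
0.4088 bits

KL divergence: D_KL(P||Q) = Σ p(x) log(p(x)/q(x))

Computing term by term:
  x=0: 3/10 × log_2[(3/10)/(4/15)] = 3/10 × 0.1699 = 0.0510
  x=1: 2/5 × log_2[(2/5)/(1/6)] = 2/5 × 1.2630 = 0.5052
  x=2: 1/5 × log_2[(1/5)/(1/6)] = 1/5 × 0.2630 = 0.0526
  x=3: 1/10 × log_2[(1/10)/(2/5)] = 1/10 × -2.0000 = -0.2000

D_KL(P||Q) = 0.4088 bits

Note: KL divergence is always non-negative and equals 0 iff P = Q.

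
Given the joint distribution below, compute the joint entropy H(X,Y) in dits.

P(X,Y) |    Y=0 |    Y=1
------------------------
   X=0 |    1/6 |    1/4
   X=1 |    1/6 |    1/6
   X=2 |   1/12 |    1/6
0.7592 dits

Joint entropy is H(X,Y) = -Σ_{x,y} p(x,y) log p(x,y).

Summing over all non-zero entries:
H(X,Y) = -[1/6·log_10(1/6) + 1/4·log_10(1/4) + 1/6·log_10(1/6) + 1/6·log_10(1/6) + 1/12·log_10(1/12) + 1/6·log_10(1/6)]
H(X,Y) = 0.7592 dits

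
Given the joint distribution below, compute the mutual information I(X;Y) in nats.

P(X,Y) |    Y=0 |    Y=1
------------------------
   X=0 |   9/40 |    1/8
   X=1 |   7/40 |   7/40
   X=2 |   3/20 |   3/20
0.0095 nats

Mutual information: I(X;Y) = H(X) + H(Y) - H(X,Y)

Marginals:
P(X) = (7/20, 7/20, 3/10), H(X) = 1.0961 nats
P(Y) = (11/20, 9/20), H(Y) = 0.6881 nats

Joint entropy: H(X,Y) = 1.7747 nats

I(X;Y) = 1.0961 + 0.6881 - 1.7747 = 0.0095 nats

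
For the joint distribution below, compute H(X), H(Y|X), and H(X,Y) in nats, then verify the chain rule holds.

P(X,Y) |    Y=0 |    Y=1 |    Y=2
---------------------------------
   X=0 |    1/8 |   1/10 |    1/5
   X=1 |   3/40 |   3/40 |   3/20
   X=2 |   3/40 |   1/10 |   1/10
H(X,Y) = 2.1400, H(X) = 1.0799, H(Y|X) = 1.0601 (all in nats)

Chain rule: H(X,Y) = H(X) + H(Y|X)

Left side — joint entropy directly:
H(X,Y) = -Σ p(x,y) log p(x,y) = 2.1400 nats

Right side — compute H(Y|X) from the conditional distributions:
P(X) = (17/40, 3/10, 11/40), so H(X) = 1.0799 nats
H(Y|X) = Σ_x P(X=x) · H(Y|X=x):
  P(Y|X=0) = (5/17, 4/17, 8/17), H(Y|X=0) = 1.0551, weight P(X=0) = 17/40
  P(Y|X=1) = (1/4, 1/4, 1/2), H(Y|X=1) = 1.0397, weight P(X=1) = 3/10
  P(Y|X=2) = (3/11, 4/11, 4/11), H(Y|X=2) = 1.0901, weight P(X=2) = 11/40
H(Y|X) = 1.0601 nats

H(X) + H(Y|X) = 1.0799 + 1.0601 = 2.1400 nats

Both sides equal 2.1400 nats. ✓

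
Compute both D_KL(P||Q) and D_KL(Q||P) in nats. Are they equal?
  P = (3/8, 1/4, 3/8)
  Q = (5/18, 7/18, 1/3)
D_KL(P||Q) = 0.0462, D_KL(Q||P) = 0.0492

KL divergence is not symmetric: D_KL(P||Q) ≠ D_KL(Q||P) in general.

D_KL(P||Q) = 0.0462 nats
D_KL(Q||P) = 0.0492 nats

No, they are not equal!

This asymmetry is why KL divergence is not a true distance metric.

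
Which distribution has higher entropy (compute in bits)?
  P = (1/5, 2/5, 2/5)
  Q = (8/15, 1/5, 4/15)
P

Computing entropies in bits:
H(P) = 1.5219
H(Q) = 1.4566

Distribution P has higher entropy.

Intuition: The distribution closer to uniform (more spread out) has higher entropy.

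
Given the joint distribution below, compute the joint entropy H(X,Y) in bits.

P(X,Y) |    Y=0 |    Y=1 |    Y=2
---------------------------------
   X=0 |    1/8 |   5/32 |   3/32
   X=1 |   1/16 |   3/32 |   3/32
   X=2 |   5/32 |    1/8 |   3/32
3.1175 bits

Joint entropy is H(X,Y) = -Σ_{x,y} p(x,y) log p(x,y).

Summing over all non-zero entries:
H(X,Y) = -[1/8·log_2(1/8) + 5/32·log_2(5/32) + 3/32·log_2(3/32) + 1/16·log_2(1/16) + 3/32·log_2(3/32) + 3/32·log_2(3/32) + 5/32·log_2(5/32) + 1/8·log_2(1/8) + 3/32·log_2(3/32)]
H(X,Y) = 3.1175 bits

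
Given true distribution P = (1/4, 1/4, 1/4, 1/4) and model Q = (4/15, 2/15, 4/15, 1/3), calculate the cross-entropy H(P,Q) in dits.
0.6251 dits

Cross-entropy: H(P,Q) = -Σ p(x) log q(x)

Alternatively: H(P,Q) = H(P) + D_KL(P||Q)
H(P) = 0.6021 dits
D_KL(P||Q) = 0.0230 dits

H(P,Q) = 0.6021 + 0.0230 = 0.6251 dits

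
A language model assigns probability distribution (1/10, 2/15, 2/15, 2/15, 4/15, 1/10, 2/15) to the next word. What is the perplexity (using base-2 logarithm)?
6.6035

Perplexity is 2^H (or exp(H) for natural log).

First, H = -Σ p log p = 2.7232 bits
Perplexity = 2^2.7232 = 6.6035

Interpretation: The model's uncertainty is equivalent to choosing uniformly among 6.6 options.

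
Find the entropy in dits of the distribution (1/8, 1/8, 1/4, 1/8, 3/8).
0.6489 dits

Shannon entropy is H(X) = -Σ p(x) log p(x).

For P = (1/8, 1/8, 1/4, 1/8, 3/8):
H = -1/8 × log_10(1/8) -1/8 × log_10(1/8) -1/4 × log_10(1/4) -1/8 × log_10(1/8) -3/8 × log_10(3/8)
H = 0.6489 dits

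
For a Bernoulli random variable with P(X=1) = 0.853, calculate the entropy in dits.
0.1813 dits

The binary entropy function is:
H(p) = -p log(p) - (1-p) log(1-p)

H(0.853) = -0.853 × log_10(0.853) - 0.147 × log_10(0.147)
H(0.853) = 0.1813 dits

Note: Binary entropy is maximized at p=0.5 (H=1 bit) and minimized at p=0 or p=1 (H=0).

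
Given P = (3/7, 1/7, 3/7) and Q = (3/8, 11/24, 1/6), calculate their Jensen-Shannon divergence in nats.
0.0742 nats

Jensen-Shannon divergence is:
JSD(P||Q) = 0.5 × D_KL(P||M) + 0.5 × D_KL(Q||M)
where M = 0.5 × (P + Q) is the mixture distribution.

M = 0.5 × (3/7, 1/7, 3/7) + 0.5 × (3/8, 11/24, 1/6) = (0.401786, 0.300595, 0.297619)

D_KL(P||M) = 0.0777 nats
D_KL(Q||M) = 0.0708 nats

JSD(P||Q) = 0.5 × 0.0777 + 0.5 × 0.0708 = 0.0742 nats

Unlike KL divergence, JSD is symmetric and bounded: 0 ≤ JSD ≤ log(2).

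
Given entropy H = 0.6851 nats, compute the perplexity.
1.9840

Perplexity is e^H (or exp(H) for natural log).

H = 0.6851 nats
Perplexity = e^0.6851 = 1.9840

Interpretation: The model's uncertainty is equivalent to choosing uniformly among 2.0 options.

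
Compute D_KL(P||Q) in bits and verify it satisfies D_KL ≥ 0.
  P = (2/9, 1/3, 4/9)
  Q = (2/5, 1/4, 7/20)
0.1031 bits

KL divergence satisfies the Gibbs inequality: D_KL(P||Q) ≥ 0 for all distributions P, Q.

D_KL(P||Q) = Σ p(x) log(p(x)/q(x))
Term by term:
  x=0: 2/9 × log_2[(2/9)/(2/5)] = -0.1884
  x=1: 1/3 × log_2[(1/3)/(1/4)] = 0.1383
  x=2: 4/9 × log_2[(4/9)/(7/20)] = 0.1532
D_KL(P||Q) = 0.1031 bits

D_KL(P||Q) = 0.1031 ≥ 0 ✓

This non-negativity is a fundamental property: relative entropy cannot be negative because it measures how different Q is from P.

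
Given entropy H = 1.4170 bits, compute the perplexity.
2.6703

Perplexity is 2^H (or exp(H) for natural log).

H = 1.4170 bits
Perplexity = 2^1.4170 = 2.6703

Interpretation: The model's uncertainty is equivalent to choosing uniformly among 2.7 options.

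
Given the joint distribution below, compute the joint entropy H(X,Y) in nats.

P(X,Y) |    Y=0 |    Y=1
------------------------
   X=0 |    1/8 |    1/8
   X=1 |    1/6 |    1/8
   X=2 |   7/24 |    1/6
1.7364 nats

Joint entropy is H(X,Y) = -Σ_{x,y} p(x,y) log p(x,y).

Summing over all non-zero entries:
H(X,Y) = -[1/8·log_e(1/8) + 1/8·log_e(1/8) + 1/6·log_e(1/6) + 1/8·log_e(1/8) + 7/24·log_e(7/24) + 1/6·log_e(1/6)]
H(X,Y) = 1.7364 nats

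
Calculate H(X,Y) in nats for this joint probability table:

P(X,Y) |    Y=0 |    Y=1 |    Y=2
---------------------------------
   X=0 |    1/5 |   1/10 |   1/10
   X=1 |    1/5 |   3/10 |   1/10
1.6957 nats

Joint entropy is H(X,Y) = -Σ_{x,y} p(x,y) log p(x,y).

Summing over all non-zero entries:
H(X,Y) = -[1/5·log_e(1/5) + 1/10·log_e(1/10) + 1/10·log_e(1/10) + 1/5·log_e(1/5) + 3/10·log_e(3/10) + 1/10·log_e(1/10)]
H(X,Y) = 1.6957 nats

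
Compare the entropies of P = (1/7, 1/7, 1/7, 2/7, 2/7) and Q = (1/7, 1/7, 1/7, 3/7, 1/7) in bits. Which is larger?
P

Computing entropies in bits:
H(P) = 2.2359
H(Q) = 2.1281

Distribution P has higher entropy.

Intuition: The distribution closer to uniform (more spread out) has higher entropy.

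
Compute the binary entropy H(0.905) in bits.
0.4529 bits

The binary entropy function is:
H(p) = -p log(p) - (1-p) log(1-p)

H(0.905) = -0.905 × log_2(0.905) - 0.095 × log_2(0.095)
H(0.905) = 0.4529 bits

Note: Binary entropy is maximized at p=0.5 (H=1 bit) and minimized at p=0 or p=1 (H=0).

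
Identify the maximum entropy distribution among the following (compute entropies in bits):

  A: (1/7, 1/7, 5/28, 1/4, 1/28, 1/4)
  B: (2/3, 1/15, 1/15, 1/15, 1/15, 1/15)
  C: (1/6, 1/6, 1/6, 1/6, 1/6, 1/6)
C

For a discrete distribution over n outcomes, entropy is maximized by the uniform distribution.

Computing entropies:
H(A) = 2.4176 bits
H(B) = 1.6923 bits
H(C) = 2.5850 bits

The uniform distribution (where all probabilities equal 1/6) achieves the maximum entropy of log_2(6) = 2.5850 bits.

Distribution C has the highest entropy.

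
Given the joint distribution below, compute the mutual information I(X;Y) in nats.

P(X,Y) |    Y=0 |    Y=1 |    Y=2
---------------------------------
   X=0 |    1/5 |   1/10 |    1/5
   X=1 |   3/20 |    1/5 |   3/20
0.0242 nats

Mutual information: I(X;Y) = H(X) + H(Y) - H(X,Y)

Marginals:
P(X) = (1/2, 1/2), H(X) = 0.6931 nats
P(Y) = (7/20, 3/10, 7/20), H(Y) = 1.0961 nats

Joint entropy: H(X,Y) = 1.7651 nats

I(X;Y) = 0.6931 + 1.0961 - 1.7651 = 0.0242 nats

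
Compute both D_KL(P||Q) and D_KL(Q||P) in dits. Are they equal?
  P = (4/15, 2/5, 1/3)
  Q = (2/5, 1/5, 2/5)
D_KL(P||Q) = 0.0471, D_KL(Q||P) = 0.0419

KL divergence is not symmetric: D_KL(P||Q) ≠ D_KL(Q||P) in general.

D_KL(P||Q) = 0.0471 dits
D_KL(Q||P) = 0.0419 dits

No, they are not equal!

This asymmetry is why KL divergence is not a true distance metric.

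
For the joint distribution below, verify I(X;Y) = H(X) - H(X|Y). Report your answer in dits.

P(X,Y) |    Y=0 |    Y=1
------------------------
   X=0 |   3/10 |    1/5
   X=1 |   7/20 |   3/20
I(X;Y) = 0.0024 dits

Mutual information has multiple equivalent forms:
- I(X;Y) = H(X) - H(X|Y)
- I(X;Y) = H(Y) - H(Y|X)
- I(X;Y) = H(X) + H(Y) - H(X,Y)

Computing all quantities:
H(X) = 0.3010, H(Y) = 0.2812, H(X,Y) = 0.5798
H(X|Y) = 0.2986, H(Y|X) = 0.2788

Verification:
H(X) - H(X|Y) = 0.3010 - 0.2986 = 0.0024
H(Y) - H(Y|X) = 0.2812 - 0.2788 = 0.0024
H(X) + H(Y) - H(X,Y) = 0.3010 + 0.2812 - 0.5798 = 0.0024

All forms give I(X;Y) = 0.0024 dits. ✓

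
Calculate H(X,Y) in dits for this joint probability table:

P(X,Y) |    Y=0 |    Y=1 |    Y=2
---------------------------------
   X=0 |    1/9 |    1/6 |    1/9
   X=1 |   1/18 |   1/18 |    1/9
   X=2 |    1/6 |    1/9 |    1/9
0.9290 dits

Joint entropy is H(X,Y) = -Σ_{x,y} p(x,y) log p(x,y).

Summing over all non-zero entries:
H(X,Y) = -[1/9·log_10(1/9) + 1/6·log_10(1/6) + 1/9·log_10(1/9) + 1/18·log_10(1/18) + 1/18·log_10(1/18) + 1/9·log_10(1/9) + 1/6·log_10(1/6) + 1/9·log_10(1/9) + 1/9·log_10(1/9)]
H(X,Y) = 0.9290 dits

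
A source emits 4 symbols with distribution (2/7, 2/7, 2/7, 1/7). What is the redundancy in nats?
0.0345 nats

Redundancy measures how far a source is from maximum entropy:
R = H_max - H(X)

Maximum entropy for 4 symbols: H_max = log_e(4) = 1.3863 nats
Actual entropy: H(X) = 1.3518 nats
Redundancy: R = 1.3863 - 1.3518 = 0.0345 nats

This redundancy represents potential for compression: the source could be compressed by 0.0345 nats per symbol.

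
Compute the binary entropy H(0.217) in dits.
0.2272 dits

The binary entropy function is:
H(p) = -p log(p) - (1-p) log(1-p)

H(0.217) = -0.217 × log_10(0.217) - 0.783 × log_10(0.783)
H(0.217) = 0.2272 dits

Note: Binary entropy is maximized at p=0.5 (H=1 bit) and minimized at p=0 or p=1 (H=0).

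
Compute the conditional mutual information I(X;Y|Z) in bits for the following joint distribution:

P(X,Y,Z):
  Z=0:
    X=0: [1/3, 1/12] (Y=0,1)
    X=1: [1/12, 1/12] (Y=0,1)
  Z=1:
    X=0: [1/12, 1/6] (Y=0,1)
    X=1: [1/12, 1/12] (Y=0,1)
0.0443 bits

Conditional mutual information: I(X;Y|Z) = H(X|Z) + H(Y|Z) - H(X,Y|Z)

H(Z) = 0.9799
H(X,Z) = 1.8879 → H(X|Z) = 0.9080
H(Y,Z) = 1.8879 → H(Y|Z) = 0.9080
H(X,Y,Z) = 2.7516 → H(X,Y|Z) = 1.7718

I(X;Y|Z) = 0.9080 + 0.9080 - 1.7718 = 0.0443 bits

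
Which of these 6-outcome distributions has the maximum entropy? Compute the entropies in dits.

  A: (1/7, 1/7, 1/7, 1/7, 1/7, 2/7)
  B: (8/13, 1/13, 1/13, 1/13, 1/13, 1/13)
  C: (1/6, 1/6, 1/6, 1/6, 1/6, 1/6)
C

For a discrete distribution over n outcomes, entropy is maximized by the uniform distribution.

Computing entropies:
H(A) = 0.7591 dits
H(B) = 0.5582 dits
H(C) = 0.7782 dits

The uniform distribution (where all probabilities equal 1/6) achieves the maximum entropy of log_10(6) = 0.7782 dits.

Distribution C has the highest entropy.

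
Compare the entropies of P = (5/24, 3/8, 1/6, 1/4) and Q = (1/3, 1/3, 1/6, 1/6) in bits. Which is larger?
P

Computing entropies in bits:
H(P) = 1.9329
H(Q) = 1.9183

Distribution P has higher entropy.

Intuition: The distribution closer to uniform (more spread out) has higher entropy.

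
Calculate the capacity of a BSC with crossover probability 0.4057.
0.0258 bits

For a binary symmetric channel (BSC) with error probability p:
Capacity C = 1 - H(p) bits per symbol

where H(p) = -p log₂(p) - (1-p) log₂(1-p) is the binary entropy function.

H(0.4057) = 0.9742 bits
C = 1 - 0.9742 = 0.0258 bits per symbol

This means we can reliably transmit up to 0.0258 bits of information per channel use.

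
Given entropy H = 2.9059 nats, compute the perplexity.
18.2817

Perplexity is e^H (or exp(H) for natural log).

H = 2.9059 nats
Perplexity = e^2.9059 = 18.2817

Interpretation: The model's uncertainty is equivalent to choosing uniformly among 18.3 options.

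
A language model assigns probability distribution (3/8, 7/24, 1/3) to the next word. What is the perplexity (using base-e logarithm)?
2.9844

Perplexity is e^H (or exp(H) for natural log).

First, H = -Σ p log p = 1.0934 nats
Perplexity = e^1.0934 = 2.9844

Interpretation: The model's uncertainty is equivalent to choosing uniformly among 3.0 options.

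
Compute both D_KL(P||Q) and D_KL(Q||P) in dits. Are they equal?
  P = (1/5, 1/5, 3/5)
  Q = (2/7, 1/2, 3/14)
D_KL(P||Q) = 0.1577, D_KL(Q||P) = 0.1474

KL divergence is not symmetric: D_KL(P||Q) ≠ D_KL(Q||P) in general.

D_KL(P||Q) = 0.1577 dits
D_KL(Q||P) = 0.1474 dits

No, they are not equal!

This asymmetry is why KL divergence is not a true distance metric.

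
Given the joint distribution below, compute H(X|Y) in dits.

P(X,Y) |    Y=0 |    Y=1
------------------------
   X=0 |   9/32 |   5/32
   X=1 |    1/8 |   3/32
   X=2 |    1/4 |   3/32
0.4576 dits

Using the chain rule: H(X|Y) = H(X,Y) - H(Y)

First, compute H(X,Y) = 0.7371 dits

Marginal P(Y) = (21/32, 11/32)
H(Y) = 0.2795 dits

H(X|Y) = H(X,Y) - H(Y) = 0.7371 - 0.2795 = 0.4576 dits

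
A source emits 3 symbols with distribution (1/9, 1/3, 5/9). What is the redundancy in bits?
0.2333 bits

Redundancy measures how far a source is from maximum entropy:
R = H_max - H(X)

Maximum entropy for 3 symbols: H_max = log_2(3) = 1.5850 bits
Actual entropy: H(X) = 1.3516 bits
Redundancy: R = 1.5850 - 1.3516 = 0.2333 bits

This redundancy represents potential for compression: the source could be compressed by 0.2333 bits per symbol.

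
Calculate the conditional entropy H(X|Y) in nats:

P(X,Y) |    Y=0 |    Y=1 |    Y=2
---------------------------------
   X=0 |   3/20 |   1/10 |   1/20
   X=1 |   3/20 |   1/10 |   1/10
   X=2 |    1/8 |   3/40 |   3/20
1.0686 nats

Using the chain rule: H(X|Y) = H(X,Y) - H(Y)

First, compute H(X,Y) = 2.1485 nats

Marginal P(Y) = (17/40, 11/40, 3/10)
H(Y) = 1.0799 nats

H(X|Y) = H(X,Y) - H(Y) = 2.1485 - 1.0799 = 1.0686 nats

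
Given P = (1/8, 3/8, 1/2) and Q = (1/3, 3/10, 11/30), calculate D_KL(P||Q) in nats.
0.1162 nats

KL divergence: D_KL(P||Q) = Σ p(x) log(p(x)/q(x))

Computing term by term:
  x=0: 1/8 × log_e[(1/8)/(1/3)] = 1/8 × -0.9808 = -0.1226
  x=1: 3/8 × log_e[(3/8)/(3/10)] = 3/8 × 0.2231 = 0.0837
  x=2: 1/2 × log_e[(1/2)/(11/30)] = 1/2 × 0.3102 = 0.1551

D_KL(P||Q) = 0.1162 nats

Note: KL divergence is always non-negative and equals 0 iff P = Q.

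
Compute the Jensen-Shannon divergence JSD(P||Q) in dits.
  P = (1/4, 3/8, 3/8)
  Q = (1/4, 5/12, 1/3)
0.0005 dits

Jensen-Shannon divergence is:
JSD(P||Q) = 0.5 × D_KL(P||M) + 0.5 × D_KL(Q||M)
where M = 0.5 × (P + Q) is the mixture distribution.

M = 0.5 × (1/4, 3/8, 3/8) + 0.5 × (1/4, 5/12, 1/3) = (1/4, 0.395833, 0.354167)

D_KL(P||M) = 0.0005 dits
D_KL(Q||M) = 0.0005 dits

JSD(P||Q) = 0.5 × 0.0005 + 0.5 × 0.0005 = 0.0005 dits

Unlike KL divergence, JSD is symmetric and bounded: 0 ≤ JSD ≤ log(2).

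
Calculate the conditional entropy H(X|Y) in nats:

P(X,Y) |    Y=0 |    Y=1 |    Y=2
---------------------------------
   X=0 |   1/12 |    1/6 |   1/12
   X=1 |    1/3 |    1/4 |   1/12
0.6044 nats

Using the chain rule: H(X|Y) = H(X,Y) - H(Y)

First, compute H(X,Y) = 1.6326 nats

Marginal P(Y) = (5/12, 5/12, 1/6)
H(Y) = 1.0282 nats

H(X|Y) = H(X,Y) - H(Y) = 1.6326 - 1.0282 = 0.6044 nats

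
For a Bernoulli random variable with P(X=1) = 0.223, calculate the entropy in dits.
0.2305 dits

The binary entropy function is:
H(p) = -p log(p) - (1-p) log(1-p)

H(0.223) = -0.223 × log_10(0.223) - 0.777 × log_10(0.777)
H(0.223) = 0.2305 dits

Note: Binary entropy is maximized at p=0.5 (H=1 bit) and minimized at p=0 or p=1 (H=0).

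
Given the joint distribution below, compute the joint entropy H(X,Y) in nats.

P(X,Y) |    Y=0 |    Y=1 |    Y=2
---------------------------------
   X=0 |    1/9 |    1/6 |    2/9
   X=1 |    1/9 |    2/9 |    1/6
1.7540 nats

Joint entropy is H(X,Y) = -Σ_{x,y} p(x,y) log p(x,y).

Summing over all non-zero entries:
H(X,Y) = -[1/9·log_e(1/9) + 1/6·log_e(1/6) + 2/9·log_e(2/9) + 1/9·log_e(1/9) + 2/9·log_e(2/9) + 1/6·log_e(1/6)]
H(X,Y) = 1.7540 nats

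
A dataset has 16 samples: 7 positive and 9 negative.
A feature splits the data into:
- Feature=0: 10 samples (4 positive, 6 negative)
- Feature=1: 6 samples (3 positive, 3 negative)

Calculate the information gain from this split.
0.0069 bits

Information Gain = H(Y) - H(Y|Feature)

Before split:
P(positive) = 7/16 = 0.4375
H(Y) = 0.9887 bits

After split:
Feature=0: H = 0.9710 bits (weight = 10/16)
Feature=1: H = 1.0000 bits (weight = 6/16)
H(Y|Feature) = (10/16)×0.9710 + (6/16)×1.0000 = 0.9818 bits

Information Gain = 0.9887 - 0.9818 = 0.0069 bits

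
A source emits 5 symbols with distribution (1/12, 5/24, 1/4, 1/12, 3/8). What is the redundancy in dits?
0.0669 dits

Redundancy measures how far a source is from maximum entropy:
R = H_max - H(X)

Maximum entropy for 5 symbols: H_max = log_10(5) = 0.6990 dits
Actual entropy: H(X) = 0.6320 dits
Redundancy: R = 0.6990 - 0.6320 = 0.0669 dits

This redundancy represents potential for compression: the source could be compressed by 0.0669 dits per symbol.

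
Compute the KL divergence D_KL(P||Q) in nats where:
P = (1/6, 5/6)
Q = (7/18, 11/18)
0.1172 nats

KL divergence: D_KL(P||Q) = Σ p(x) log(p(x)/q(x))

Computing term by term:
  x=0: 1/6 × log_e[(1/6)/(7/18)] = 1/6 × -0.8473 = -0.1412
  x=1: 5/6 × log_e[(5/6)/(11/18)] = 5/6 × 0.3102 = 0.2585

D_KL(P||Q) = 0.1172 nats

Note: KL divergence is always non-negative and equals 0 iff P = Q.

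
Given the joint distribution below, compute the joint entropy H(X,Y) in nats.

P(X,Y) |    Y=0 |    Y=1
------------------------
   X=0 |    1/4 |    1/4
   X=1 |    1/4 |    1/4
1.3863 nats

Joint entropy is H(X,Y) = -Σ_{x,y} p(x,y) log p(x,y).

Summing over all non-zero entries:
H(X,Y) = -[1/4·log_e(1/4) + 1/4·log_e(1/4) + 1/4·log_e(1/4) + 1/4·log_e(1/4)]
H(X,Y) = 1.3863 nats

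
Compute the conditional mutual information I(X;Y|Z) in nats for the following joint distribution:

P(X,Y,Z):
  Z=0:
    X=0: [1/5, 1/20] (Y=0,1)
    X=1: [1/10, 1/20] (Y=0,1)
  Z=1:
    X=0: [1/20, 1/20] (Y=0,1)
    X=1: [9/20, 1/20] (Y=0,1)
0.0428 nats

Conditional mutual information: I(X;Y|Z) = H(X|Z) + H(Y|Z) - H(X,Y|Z)

H(Z) = 0.6730
H(X,Z) = 1.2080 → H(X|Z) = 0.5350
H(Y,Z) = 1.1683 → H(Y|Z) = 0.4953
H(X,Y,Z) = 1.6604 → H(X,Y|Z) = 0.9874

I(X;Y|Z) = 0.5350 + 0.4953 - 0.9874 = 0.0428 nats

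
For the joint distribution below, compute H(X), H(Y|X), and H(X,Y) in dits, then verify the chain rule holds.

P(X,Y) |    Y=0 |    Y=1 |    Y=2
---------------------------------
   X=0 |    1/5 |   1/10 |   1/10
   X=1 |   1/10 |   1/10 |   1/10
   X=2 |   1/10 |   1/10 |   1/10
H(X,Y) = 0.9398, H(X) = 0.4729, H(Y|X) = 0.4669 (all in dits)

Chain rule: H(X,Y) = H(X) + H(Y|X)

Left side — joint entropy directly:
H(X,Y) = -Σ p(x,y) log p(x,y) = 0.9398 dits

Right side — compute H(Y|X) from the conditional distributions:
P(X) = (2/5, 3/10, 3/10), so H(X) = 0.4729 dits
H(Y|X) = Σ_x P(X=x) · H(Y|X=x):
  P(Y|X=0) = (1/2, 1/4, 1/4), H(Y|X=0) = 0.4515, weight P(X=0) = 2/5
  P(Y|X=1) = (1/3, 1/3, 1/3), H(Y|X=1) = 0.4771, weight P(X=1) = 3/10
  P(Y|X=2) = (1/3, 1/3, 1/3), H(Y|X=2) = 0.4771, weight P(X=2) = 3/10
H(Y|X) = 0.4669 dits

H(X) + H(Y|X) = 0.4729 + 0.4669 = 0.9398 dits

Both sides equal 0.9398 dits. ✓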